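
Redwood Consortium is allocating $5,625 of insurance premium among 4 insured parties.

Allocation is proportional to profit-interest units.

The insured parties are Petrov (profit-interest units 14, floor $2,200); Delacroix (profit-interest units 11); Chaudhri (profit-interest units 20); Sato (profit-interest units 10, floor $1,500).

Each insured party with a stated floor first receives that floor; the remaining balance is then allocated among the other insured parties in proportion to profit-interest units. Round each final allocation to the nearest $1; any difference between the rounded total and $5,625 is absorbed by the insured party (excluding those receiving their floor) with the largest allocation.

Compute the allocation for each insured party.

Fund the minimums — Petrov $2,200; Sato $1,500. Remaining pool $1,925.
Remaining pool split over remaining profit-interest units 31: Delacroix 683.06 → $683; Chaudhri 1,241.94 → $1,242.

Petrov: $2,200 | Delacroix: $683 | Chaudhri: $1,242 | Sato: $1,500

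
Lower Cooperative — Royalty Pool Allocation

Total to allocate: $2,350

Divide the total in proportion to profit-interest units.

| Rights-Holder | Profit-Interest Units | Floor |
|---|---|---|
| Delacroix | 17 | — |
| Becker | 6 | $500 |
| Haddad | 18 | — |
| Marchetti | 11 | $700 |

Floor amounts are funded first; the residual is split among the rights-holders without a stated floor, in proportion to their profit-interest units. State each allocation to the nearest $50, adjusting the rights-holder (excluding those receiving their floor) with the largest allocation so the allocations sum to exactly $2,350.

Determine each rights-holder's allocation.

Minimums first: Becker $500; Marchetti $700. Balance $1,150.
Balance split over remaining profit-interest units 35: Delacroix 558.57 → $550; Haddad 591.43 → $600.

Delacroix: $550; Becker: $500; Haddad: $600; Marchetti: $700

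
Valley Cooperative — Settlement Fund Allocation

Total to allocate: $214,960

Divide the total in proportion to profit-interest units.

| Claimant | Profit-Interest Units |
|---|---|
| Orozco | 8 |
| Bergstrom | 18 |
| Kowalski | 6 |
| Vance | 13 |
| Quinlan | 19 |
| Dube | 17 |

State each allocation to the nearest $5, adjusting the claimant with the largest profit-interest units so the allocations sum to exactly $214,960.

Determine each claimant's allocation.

Profit-interest units total: 8 + 18 + 6 + 13 + 19 + 17 = 81.
Unrounded shares: Orozco 21,230.62; Bergstrom 47,768.89; Kowalski 15,922.96; Vance 34,499.75; Quinlan 50,422.72; Dube 45,115.06.
Rounded to nearest $5: Orozco $21,230; Bergstrom $47,770; Kowalski $15,925; Vance $34,500; Quinlan $50,425; Dube $45,115. Sum = $214,965.
Difference $214,960 − $214,965 = −$5 applied to largest profit-interest units (Quinlan): Quinlan becomes $50,420.

Orozco: $21,230 | Bergstrom: $47,770 | Kowalski: $15,925 | Vance: $34,500 | Quinlan: $50,420 | Dube: $45,115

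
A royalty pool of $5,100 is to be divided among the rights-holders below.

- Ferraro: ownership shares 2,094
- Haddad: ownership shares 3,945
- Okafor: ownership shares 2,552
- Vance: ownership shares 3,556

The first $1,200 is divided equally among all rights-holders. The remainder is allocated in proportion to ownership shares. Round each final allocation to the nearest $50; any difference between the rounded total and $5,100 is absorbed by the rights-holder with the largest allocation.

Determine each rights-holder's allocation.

Equal tier: $1,200 ÷ 4 = $300 apiece.
Remainder $3,900 by ownership shares (total 12,147): Ferraro 672.31 → $650; Haddad 1,266.61 → $1,250; Okafor 819.36 → $800; Vance 1,141.71 → $1,150.
Rounding difference +$50 on remainder applied to Haddad.
Totals: Ferraro $300 + $650 = $950; Haddad $300 + $1,300 = $1,600; Okafor $300 + $800 = $1,100; Vance $300 + $1,150 = $1,450.

Ferraro: $950 | Haddad: $1,600 | Okafor: $1,100 | Vance: $1,450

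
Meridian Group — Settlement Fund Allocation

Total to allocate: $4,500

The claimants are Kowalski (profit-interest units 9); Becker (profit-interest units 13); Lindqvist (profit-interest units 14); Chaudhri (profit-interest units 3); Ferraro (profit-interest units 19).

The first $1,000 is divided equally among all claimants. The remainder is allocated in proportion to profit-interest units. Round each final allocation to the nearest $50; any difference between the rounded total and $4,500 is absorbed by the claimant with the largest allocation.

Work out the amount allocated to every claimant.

$1,000 shared equally gives $200 per claimant.
Remainder $3,500 by profit-interest units (total 58): Kowalski 543.10 → $550; Becker 784.48 → $800; Lindqvist 844.83 → $850; Chaudhri 181.03 → $200; Ferraro 1,146.55 → $1,150.
Rounding difference −$50 on remainder applied to Ferraro.
Totals: Kowalski $200 + $550 = $750; Becker $200 + $800 = $1,000; Lindqvist $200 + $850 = $1,050; Chaudhri $200 + $200 = $400; Ferraro $200 + $1,100 = $1,300.

Kowalski: $750 · Becker: $1,000 · Lindqvist: $1,050 · Chaudhri: $400 · Ferraro: $1,300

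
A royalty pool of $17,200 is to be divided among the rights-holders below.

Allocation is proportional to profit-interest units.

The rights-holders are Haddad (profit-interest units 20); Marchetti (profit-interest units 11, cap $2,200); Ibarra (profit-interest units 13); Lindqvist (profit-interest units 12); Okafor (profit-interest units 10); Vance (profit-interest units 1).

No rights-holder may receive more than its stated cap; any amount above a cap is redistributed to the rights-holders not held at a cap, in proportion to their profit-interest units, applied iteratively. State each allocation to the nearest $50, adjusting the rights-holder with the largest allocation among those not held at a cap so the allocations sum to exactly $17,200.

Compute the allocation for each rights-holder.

Profit-interest units total: 67.
Pro-rata shares before constraints: Haddad 5,134.33; Marchetti 2,823.88; Ibarra 3,337.31; Lindqvist 3,080.60; Okafor 2,567.16; Vance 256.72.
Held at cap: Marchetti ($2,200); balance $15,000 reallocated over remaining profit-interest units 56.
Shares after redistribution: Haddad 5,357.14 → $5,350; Ibarra 3,482.14 → $3,500; Lindqvist 3,214.29 → $3,200; Okafor 2,678.57 → $2,700; Vance 267.86 → $250.

Haddad: $5,350; Marchetti: $2,200; Ibarra: $3,500; Lindqvist: $3,200; Okafor: $2,700; Vance: $250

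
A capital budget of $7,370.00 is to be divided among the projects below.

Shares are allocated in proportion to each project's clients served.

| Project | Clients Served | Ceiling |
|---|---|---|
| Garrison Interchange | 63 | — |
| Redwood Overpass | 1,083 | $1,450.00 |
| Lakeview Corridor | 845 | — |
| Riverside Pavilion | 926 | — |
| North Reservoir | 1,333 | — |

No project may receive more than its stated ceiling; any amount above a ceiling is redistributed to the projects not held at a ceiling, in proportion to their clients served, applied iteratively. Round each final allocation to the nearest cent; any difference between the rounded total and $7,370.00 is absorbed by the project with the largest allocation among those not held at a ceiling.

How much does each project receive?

Garrison Interchange: $117.76 · Redwood Overpass: $1,450.00 · Lakeview Corridor: $1,579.54 · Riverside Pavilion: $1,730.95 · North Reservoir: $2,491.75

Total clients served = 4,250.
Proportional shares (ignoring caps): Garrison Interchange 109.2494; Redwood Overpass 1,878.0494; Lakeview Corridor 1,465.3294; Riverside Pavilion 1,605.7929; North Reservoir 2,311.5788.
Capped: Redwood Overpass ($1,450.00); residual $5,920.00 reallocated over remaining clients served 3,167.
Shares after redistribution: Garrison Interchange 117.7644 → $117.76; Lakeview Corridor 1,579.5390 → $1,579.54; Riverside Pavilion 1,730.9504 → $1,730.95; North Reservoir 2,491.7461 → $2,491.75.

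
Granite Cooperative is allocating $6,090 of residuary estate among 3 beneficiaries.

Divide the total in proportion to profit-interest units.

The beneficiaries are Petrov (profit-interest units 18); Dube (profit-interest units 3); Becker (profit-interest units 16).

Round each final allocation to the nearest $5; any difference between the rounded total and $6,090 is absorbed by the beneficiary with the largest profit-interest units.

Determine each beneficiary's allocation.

Petrov: $2,960; Dube: $495; Becker: $2,635

Combined profit-interest units = 37.
Pro-rata amounts: Petrov 18/37 × $6,090 = 2,962.70; Dube 3/37 × $6,090 = 493.78; Becker 16/37 × $6,090 = 2,633.51.
Rounded to nearest $5: Petrov $2,965; Dube $495; Becker $2,635. Sum = $6,095.
Difference $6,090 − $6,095 = −$5 applied to largest profit-interest units (Petrov): Petrov becomes $2,960.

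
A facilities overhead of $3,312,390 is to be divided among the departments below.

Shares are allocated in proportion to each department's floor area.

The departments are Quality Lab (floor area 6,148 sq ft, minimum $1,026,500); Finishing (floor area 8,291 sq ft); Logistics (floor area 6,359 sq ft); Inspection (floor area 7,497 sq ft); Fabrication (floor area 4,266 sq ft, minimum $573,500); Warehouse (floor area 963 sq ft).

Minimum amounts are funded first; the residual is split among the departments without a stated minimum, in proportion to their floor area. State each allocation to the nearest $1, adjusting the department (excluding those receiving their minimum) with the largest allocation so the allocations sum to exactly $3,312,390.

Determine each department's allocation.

Minimums first: Quality Lab $1,026,500; Fabrication $573,500. Balance $1,712,390.
Balance split over remaining floor area 23,110: Finishing 614,341.22 → $614,341; Logistics 471,185.12 → $471,185; Inspection 555,507.91 → $555,508; Warehouse 71,355.76 → $71,356.

Quality Lab: $1,026,500 · Finishing: $614,341 · Logistics: $471,185 · Inspection: $555,508 · Fabrication: $573,500 · Warehouse: $71,356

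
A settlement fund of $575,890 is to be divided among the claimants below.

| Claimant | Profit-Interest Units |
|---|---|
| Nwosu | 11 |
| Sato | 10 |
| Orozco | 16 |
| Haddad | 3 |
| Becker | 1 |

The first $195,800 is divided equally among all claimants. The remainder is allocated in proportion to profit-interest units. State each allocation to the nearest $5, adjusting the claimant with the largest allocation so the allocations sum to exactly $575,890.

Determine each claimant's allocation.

Nwosu: $141,135; Sato: $131,865; Orozco: $187,490; Haddad: $66,970; Becker: $48,430

$195,800 shared equally gives $39,160 per claimant.
Remainder $380,090 by profit-interest units (total 41): Nwosu 101,975.37 → $101,975; Sato 92,704.88 → $92,705; Orozco 148,327.80 → $148,330; Haddad 27,811.46 → $27,810; Becker 9,270.49 → $9,270.
Totals: Nwosu $39,160 + $101,975 = $141,135; Sato $39,160 + $92,705 = $131,865; Orozco $39,160 + $148,330 = $187,490; Haddad $39,160 + $27,810 = $66,970; Becker $39,160 + $9,270 = $48,430.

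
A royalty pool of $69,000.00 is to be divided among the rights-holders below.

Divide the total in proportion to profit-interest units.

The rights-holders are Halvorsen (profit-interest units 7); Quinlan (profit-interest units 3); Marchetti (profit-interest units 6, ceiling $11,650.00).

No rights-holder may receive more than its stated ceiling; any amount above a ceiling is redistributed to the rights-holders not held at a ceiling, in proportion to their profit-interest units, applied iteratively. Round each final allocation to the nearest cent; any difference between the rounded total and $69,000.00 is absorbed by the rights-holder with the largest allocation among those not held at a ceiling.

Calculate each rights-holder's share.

Total profit-interest units = 16.
Proportional shares (ignoring caps): Halvorsen 30,187.5000; Quinlan 12,937.5000; Marchetti 25,875.0000.
Held at cap: Marchetti ($11,650.00); residual $57,350.00 reallocated over remaining profit-interest units 10.
Redistributed shares: Halvorsen 40,145.0000 → $40,145.00; Quinlan 17,205.0000 → $17,205.00.

Halvorsen: $40,145.00 | Quinlan: $17,205.00 | Marchetti: $11,650.00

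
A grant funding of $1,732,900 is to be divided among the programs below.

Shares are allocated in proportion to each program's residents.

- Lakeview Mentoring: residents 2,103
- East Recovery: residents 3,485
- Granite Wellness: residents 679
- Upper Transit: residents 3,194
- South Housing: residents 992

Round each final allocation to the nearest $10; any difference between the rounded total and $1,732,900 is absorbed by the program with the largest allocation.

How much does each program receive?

Total residents = 10,453.
Proportional shares: Lakeview Mentoring 2,103/10,453 × $1,732,900 = 348,635.67; East Recovery 3,485/10,453 × $1,732,900 = 577,743.85; Granite Wellness 679/10,453 × $1,732,900 = 112,564.73; Upper Transit 3,194/10,453 × $1,732,900 = 529,501.83; South Housing 992/10,453 × $1,732,900 = 164,453.92.
At nearest $10: Lakeview Mentoring $348,640; East Recovery $577,740; Granite Wellness $112,560; Upper Transit $529,500; South Housing $164,450. Sum = $1,732,890.
Difference $1,732,900 − $1,732,890 = +$10 applied to largest allocation (East Recovery): East Recovery becomes $577,750.

Lakeview Mentoring: $348,640 · East Recovery: $577,750 · Granite Wellness: $112,560 · Upper Transit: $529,500 · South Housing: $164,450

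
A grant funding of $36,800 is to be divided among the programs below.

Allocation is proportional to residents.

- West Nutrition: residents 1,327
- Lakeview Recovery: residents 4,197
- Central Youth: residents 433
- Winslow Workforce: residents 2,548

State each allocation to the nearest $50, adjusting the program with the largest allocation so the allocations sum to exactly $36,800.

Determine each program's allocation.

Sum of residents: 8,505.
Unrounded shares: West Nutrition 1,327/8,505 × $36,800 = 5,741.75; Lakeview Recovery 4,197/8,505 × $36,800 = 18,159.86; Central Youth 433/8,505 × $36,800 = 1,873.53; Winslow Workforce 2,548/8,505 × $36,800 = 11,024.86.
At nearest $50: West Nutrition $5,750; Lakeview Recovery $18,150; Central Youth $1,850; Winslow Workforce $11,000. Sum = $36,750.
Difference $36,800 − $36,750 = +$50 applied to largest allocation (Lakeview Recovery): Lakeview Recovery becomes $18,200.

West Nutrition: $5,750 · Lakeview Recovery: $18,200 · Central Youth: $1,850 · Winslow Workforce: $11,000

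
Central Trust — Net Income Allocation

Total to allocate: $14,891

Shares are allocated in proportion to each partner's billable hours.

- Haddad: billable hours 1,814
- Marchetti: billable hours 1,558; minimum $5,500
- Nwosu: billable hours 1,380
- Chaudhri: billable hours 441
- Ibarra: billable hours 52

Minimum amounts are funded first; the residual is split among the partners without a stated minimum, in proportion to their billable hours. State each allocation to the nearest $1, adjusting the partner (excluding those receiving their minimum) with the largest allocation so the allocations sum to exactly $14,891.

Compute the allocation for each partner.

Fund the minimums — Marchetti $5,500. Remaining pool $9,391.
Remaining pool split over remaining billable hours 3,687: Haddad 4,620.36 → $4,620; Nwosu 3,514.94 → $3,515; Chaudhri 1,123.25 → $1,123; Ibarra 132.45 → $132.
Rounding difference +$1 applied to Haddad → $4,621.

Haddad: $4,621 | Marchetti: $5,500 | Nwosu: $3,515 | Chaudhri: $1,123 | Ibarra: $132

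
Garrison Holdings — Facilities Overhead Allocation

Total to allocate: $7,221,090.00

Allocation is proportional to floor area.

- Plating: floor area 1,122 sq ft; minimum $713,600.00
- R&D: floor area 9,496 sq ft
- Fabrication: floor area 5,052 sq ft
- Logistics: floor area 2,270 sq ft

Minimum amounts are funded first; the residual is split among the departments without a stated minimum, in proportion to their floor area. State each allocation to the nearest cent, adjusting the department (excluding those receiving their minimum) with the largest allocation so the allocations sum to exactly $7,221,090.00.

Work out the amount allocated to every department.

Fund the minimums — Plating $713,600.00. Residual $6,507,490.00.
Residual split over remaining floor area 16,818: R&D 3,674,344.4548 → $3,674,344.45; Fabrication 1,954,800.7777 → $1,954,800.78; Logistics 878,344.7675 → $878,344.77.

Plating: $713,600.00; R&D: $3,674,344.45; Fabrication: $1,954,800.78; Logistics: $878,344.77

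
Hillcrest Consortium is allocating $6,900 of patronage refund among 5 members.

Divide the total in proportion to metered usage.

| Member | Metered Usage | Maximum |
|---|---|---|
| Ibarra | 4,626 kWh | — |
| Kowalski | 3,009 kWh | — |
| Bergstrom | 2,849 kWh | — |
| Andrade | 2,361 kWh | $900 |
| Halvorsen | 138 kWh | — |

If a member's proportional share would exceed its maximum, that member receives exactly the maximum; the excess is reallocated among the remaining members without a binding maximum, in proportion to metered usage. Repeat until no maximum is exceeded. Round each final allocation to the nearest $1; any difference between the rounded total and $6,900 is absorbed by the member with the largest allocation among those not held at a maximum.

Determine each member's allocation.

Ibarra: $2,613 · Kowalski: $1,700 · Bergstrom: $1,609 · Andrade: $900 · Halvorsen: $78

Total metered usage = 12,983.
Pro-rata shares before constraints: Ibarra 2,458.55; Kowalski 1,599.18; Bergstrom 1,514.14; Andrade 1,254.79; Halvorsen 73.34.
Capped: Andrade ($900); remaining pool $6,000 reallocated over remaining metered usage 10,622.
Redistributed shares: Ibarra 2,613.07 → $2,613; Kowalski 1,699.68 → $1,700; Bergstrom 1,609.30 → $1,609; Halvorsen 77.95 → $78.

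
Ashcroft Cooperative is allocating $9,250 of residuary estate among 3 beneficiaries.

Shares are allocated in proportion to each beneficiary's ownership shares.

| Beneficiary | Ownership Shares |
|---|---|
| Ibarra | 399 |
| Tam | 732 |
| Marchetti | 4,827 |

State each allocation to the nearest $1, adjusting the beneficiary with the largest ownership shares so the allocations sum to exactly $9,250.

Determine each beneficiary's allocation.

Combined ownership shares = 399 + 732 + 4,827 = 5,958.
Unrounded shares: Ibarra 619.46; Tam 1,136.46; Marchetti 7,494.08.
Rounded to nearest $1: Ibarra $619; Tam $1,136; Marchetti $7,494. Sum = $9,249.
Difference $9,250 − $9,249 = +$1 applied to largest ownership shares (Marchetti): Marchetti becomes $7,495.

Ibarra: $619 · Tam: $1,136 · Marchetti: $7,495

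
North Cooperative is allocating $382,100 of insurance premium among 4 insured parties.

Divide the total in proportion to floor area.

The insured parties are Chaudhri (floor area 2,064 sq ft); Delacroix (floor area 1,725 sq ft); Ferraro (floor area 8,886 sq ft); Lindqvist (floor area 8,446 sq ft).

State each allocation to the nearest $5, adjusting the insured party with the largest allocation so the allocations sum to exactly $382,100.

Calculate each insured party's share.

Total floor area = 21,121.
Proportional shares: Chaudhri 2,064/21,121 × $382,100 = 37,339.82; Delacroix 1,725/21,121 × $382,100 = 31,206.97; Ferraro 8,886/21,121 × $382,100 = 160,756.62; Lindqvist 8,446/21,121 × $382,100 = 152,796.58.
At nearest $5: Chaudhri $37,340; Delacroix $31,205; Ferraro $160,755; Lindqvist $152,795. Sum = $382,095.
Difference $382,100 − $382,095 = +$5 applied to largest allocation (Ferraro): Ferraro becomes $160,760.

Chaudhri: $37,340; Delacroix: $31,205; Ferraro: $160,760; Lindqvist: $152,795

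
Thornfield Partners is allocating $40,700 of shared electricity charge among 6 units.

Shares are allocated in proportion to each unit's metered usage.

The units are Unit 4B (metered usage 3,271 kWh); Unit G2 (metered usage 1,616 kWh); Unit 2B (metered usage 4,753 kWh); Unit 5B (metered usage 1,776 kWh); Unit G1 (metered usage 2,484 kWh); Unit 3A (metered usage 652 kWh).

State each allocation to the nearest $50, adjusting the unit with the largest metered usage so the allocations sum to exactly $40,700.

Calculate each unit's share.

Unit 4B: $9,150 | Unit G2: $4,500 | Unit 2B: $13,350 | Unit 5B: $4,950 | Unit G1: $6,950 | Unit 3A: $1,800

Sum of metered usage: 3,271 + 1,616 + 4,753 + 1,776 + 2,484 + 652 = 14,552.
Proportional shares: Unit 4B 9,148.55; Unit G2 4,519.74; Unit 2B 13,293.51; Unit 5B 4,967.23; Unit G1 6,947.42; Unit 3A 1,823.56.
Rounded to nearest $50: Unit 4B $9,150; Unit G2 $4,500; Unit 2B $13,300; Unit 5B $4,950; Unit G1 $6,950; Unit 3A $1,800. Sum = $40,650.
Difference $40,700 − $40,650 = +$50 applied to largest metered usage (Unit 2B): Unit 2B becomes $13,350.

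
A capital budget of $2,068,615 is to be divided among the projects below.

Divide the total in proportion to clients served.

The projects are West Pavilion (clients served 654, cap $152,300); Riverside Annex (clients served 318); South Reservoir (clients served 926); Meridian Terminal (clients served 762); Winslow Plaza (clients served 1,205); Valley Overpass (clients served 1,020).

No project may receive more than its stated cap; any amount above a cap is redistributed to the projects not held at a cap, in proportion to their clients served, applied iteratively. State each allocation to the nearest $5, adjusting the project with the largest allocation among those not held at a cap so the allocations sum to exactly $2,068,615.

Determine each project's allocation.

West Pavilion: $152,300 · Riverside Annex: $144,030 · South Reservoir: $419,405 · Meridian Terminal: $345,125 · Winslow Plaza: $545,775 · Valley Overpass: $461,980

Clients served total: 4,885.
Unconstrained shares: West Pavilion 276,944.57; Riverside Annex 134,661.12; South Reservoir 392,126.41; Meridian Terminal 322,678.53; Winslow Plaza 510,272.48; Valley Overpass 431,931.89.
Cap binds for West Pavilion ($152,300); balance $1,916,315 reallocated over remaining clients served 4,231.
Shares after redistribution: Riverside Annex 144,029.35 → $144,030; South Reservoir 419,406.21 → $419,405; Meridian Terminal 345,126.93 → $345,125; Winslow Plaza 545,771.58 → $545,770; Valley Overpass 461,980.93 → $461,980.
Rounding difference +$5 applied to Winslow Plaza → $545,775.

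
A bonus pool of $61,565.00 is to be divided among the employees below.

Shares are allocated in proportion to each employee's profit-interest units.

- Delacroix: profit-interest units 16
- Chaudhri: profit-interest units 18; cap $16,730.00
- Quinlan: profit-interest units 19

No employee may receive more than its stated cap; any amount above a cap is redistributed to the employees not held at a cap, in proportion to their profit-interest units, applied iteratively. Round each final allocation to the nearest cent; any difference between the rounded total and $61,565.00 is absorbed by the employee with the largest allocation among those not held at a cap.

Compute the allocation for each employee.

Total profit-interest units = 53.
Unconstrained shares: Delacroix 18,585.6604; Chaudhri 20,908.8679; Quinlan 22,070.4717.
Capped: Chaudhri ($16,730.00); residual $44,835.00 reallocated over remaining profit-interest units 35.
Redistributed shares: Delacroix 20,496.0000 → $20,496.00; Quinlan 24,339.0000 → $24,339.00.

Delacroix: $20,496.00 · Chaudhri: $16,730.00 · Quinlan: $24,339.00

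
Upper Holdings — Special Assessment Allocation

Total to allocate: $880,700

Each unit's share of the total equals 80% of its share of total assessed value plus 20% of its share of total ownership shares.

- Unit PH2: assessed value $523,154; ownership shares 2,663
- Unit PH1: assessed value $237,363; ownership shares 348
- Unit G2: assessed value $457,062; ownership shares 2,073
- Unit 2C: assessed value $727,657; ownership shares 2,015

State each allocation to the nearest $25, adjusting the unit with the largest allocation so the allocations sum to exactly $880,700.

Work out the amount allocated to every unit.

Totals — assessed value 1,945,236, ownership shares 7,099.
Composite weights (80% assessed value + 20% ownership shares): Unit PH2 0.2902; Unit PH1 0.1074; Unit G2 0.2464; Unit 2C 0.3560.
Unrounded shares: Unit PH2 255,559.38; Unit PH1 94,606.89; Unit G2 216,981.97; Unit 2C 313,551.76.
At nearest $25: Unit PH2 $255,550; Unit PH1 $94,600; Unit G2 $216,975; Unit 2C $313,550. Sum = $880,675.
Difference $880,700 − $880,675 = +$25 applied to largest allocation (Unit 2C): Unit 2C becomes $313,575.

Unit PH2: $255,550 · Unit PH1: $94,600 · Unit G2: $216,975 · Unit 2C: $313,575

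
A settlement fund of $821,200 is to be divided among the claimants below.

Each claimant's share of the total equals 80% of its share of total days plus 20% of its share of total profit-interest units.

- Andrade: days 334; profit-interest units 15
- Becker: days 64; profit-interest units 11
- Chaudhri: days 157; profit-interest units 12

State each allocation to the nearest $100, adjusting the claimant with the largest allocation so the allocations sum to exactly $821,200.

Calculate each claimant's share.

Andrade: $460,200 | Becker: $123,300 | Chaudhri: $237,700

Days total 555; profit-interest units total 38.
Combined weights (80% days + 20% profit-interest units): Andrade 0.5604; Becker 0.1501; Chaudhri 0.2895.
Unrounded shares: Andrade 460,191.29; Becker 123,300.71; Chaudhri 237,708.00.
At nearest $100: Andrade $460,200; Becker $123,300; Chaudhri $237,700. Sum = $821,200.
No rounding difference to absorb.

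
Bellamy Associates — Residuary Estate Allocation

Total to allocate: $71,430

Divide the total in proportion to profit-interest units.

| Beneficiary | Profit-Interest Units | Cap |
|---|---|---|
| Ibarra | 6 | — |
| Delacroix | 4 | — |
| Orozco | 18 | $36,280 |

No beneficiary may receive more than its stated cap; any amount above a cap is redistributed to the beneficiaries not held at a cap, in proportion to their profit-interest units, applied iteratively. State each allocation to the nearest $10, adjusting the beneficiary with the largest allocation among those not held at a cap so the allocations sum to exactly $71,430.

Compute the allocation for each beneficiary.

Ibarra: $21,090; Delacroix: $14,060; Orozco: $36,280

Combined profit-interest units = 28.
Unconstrained shares: Ibarra 15,306.43; Delacroix 10,204.29; Orozco 45,919.29.
Cap binds for Orozco ($36,280); balance $35,150 reallocated over remaining profit-interest units 10.
Shares after redistribution: Ibarra 21,090.00 → $21,090; Delacroix 14,060.00 → $14,060.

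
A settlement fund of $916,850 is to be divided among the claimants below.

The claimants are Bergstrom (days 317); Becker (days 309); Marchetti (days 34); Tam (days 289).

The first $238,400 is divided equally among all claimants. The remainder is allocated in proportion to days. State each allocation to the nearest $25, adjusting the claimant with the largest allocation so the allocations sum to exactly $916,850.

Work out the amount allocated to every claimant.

Bergstrom: $286,250 · Becker: $280,500 · Marchetti: $83,900 · Tam: $266,200

Equal tier: $238,400 ÷ 4 = $59,600 apiece.
Remainder $678,450 by days (total 949): Bergstrom 226,626.61 → $226,625; Becker 220,907.32 → $220,900; Marchetti 24,306.95 → $24,300; Tam 206,609.11 → $206,600.
Rounding difference +$25 on remainder applied to Bergstrom.
Totals: Bergstrom $59,600 + $226,650 = $286,250; Becker $59,600 + $220,900 = $280,500; Marchetti $59,600 + $24,300 = $83,900; Tam $59,600 + $206,600 = $266,200.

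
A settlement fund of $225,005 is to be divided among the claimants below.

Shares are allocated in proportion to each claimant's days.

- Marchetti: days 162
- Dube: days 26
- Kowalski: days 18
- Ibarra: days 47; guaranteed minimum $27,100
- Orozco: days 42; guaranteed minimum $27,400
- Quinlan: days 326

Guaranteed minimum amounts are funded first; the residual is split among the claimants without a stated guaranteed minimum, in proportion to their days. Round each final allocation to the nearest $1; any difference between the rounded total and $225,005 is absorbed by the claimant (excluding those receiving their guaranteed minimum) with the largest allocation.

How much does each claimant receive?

Marchetti: $51,921 | Dube: $8,333 | Kowalski: $5,769 | Ibarra: $27,100 | Orozco: $27,400 | Quinlan: $104,482

Minimums first: Ibarra $27,100; Orozco $27,400. Residual $170,505.
Residual split over remaining days 532: Marchetti 51,920.70 → $51,921; Dube 8,332.95 → $8,333; Kowalski 5,768.97 → $5,769; Quinlan 104,482.39 → $104,482.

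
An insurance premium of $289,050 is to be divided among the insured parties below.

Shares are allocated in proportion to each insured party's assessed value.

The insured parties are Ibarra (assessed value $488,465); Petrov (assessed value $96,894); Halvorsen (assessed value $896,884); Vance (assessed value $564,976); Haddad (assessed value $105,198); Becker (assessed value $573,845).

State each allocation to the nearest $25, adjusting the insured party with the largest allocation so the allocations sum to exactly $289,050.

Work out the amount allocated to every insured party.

Ibarra: $51,800 · Petrov: $10,275 · Halvorsen: $95,075 · Vance: $59,900 · Haddad: $11,150 · Becker: $60,850

Combined assessed value = 2,726,262.
Raw shares: Ibarra 488,465/2,726,262 × $289,050 = 51,789.16; Petrov 96,894/2,726,262 × $289,050 = 10,273.12; Halvorsen 896,884/2,726,262 × $289,050 = 95,091.49; Vance 564,976/2,726,262 × $289,050 = 59,901.18; Haddad 105,198/2,726,262 × $289,050 = 11,153.54; Becker 573,845/2,726,262 × $289,050 = 60,841.51.
Rounded to nearest $25: Ibarra $51,800; Petrov $10,275; Halvorsen $95,100; Vance $59,900; Haddad $11,150; Becker $60,850. Sum = $289,075.
Difference $289,050 − $289,075 = −$25 applied to largest allocation (Halvorsen): Halvorsen becomes $95,075.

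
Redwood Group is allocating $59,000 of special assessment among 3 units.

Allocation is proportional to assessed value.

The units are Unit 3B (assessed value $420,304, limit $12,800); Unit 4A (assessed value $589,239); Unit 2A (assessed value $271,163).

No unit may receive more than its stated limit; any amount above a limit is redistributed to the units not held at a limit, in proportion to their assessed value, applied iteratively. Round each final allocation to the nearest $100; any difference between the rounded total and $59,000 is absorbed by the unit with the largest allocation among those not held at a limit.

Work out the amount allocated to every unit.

Total assessed value = 1,280,706.
Pro-rata shares before constraints: Unit 3B 19,362.71; Unit 4A 27,145.26; Unit 2A 12,492.03.
Capped: Unit 3B ($12,800); balance $46,200 reallocated over remaining assessed value 860,402.
Redistributed shares: Unit 4A 31,639.68 → $31,600; Unit 2A 14,560.32 → $14,600.

Unit 3B: $12,800; Unit 4A: $31,600; Unit 2A: $14,600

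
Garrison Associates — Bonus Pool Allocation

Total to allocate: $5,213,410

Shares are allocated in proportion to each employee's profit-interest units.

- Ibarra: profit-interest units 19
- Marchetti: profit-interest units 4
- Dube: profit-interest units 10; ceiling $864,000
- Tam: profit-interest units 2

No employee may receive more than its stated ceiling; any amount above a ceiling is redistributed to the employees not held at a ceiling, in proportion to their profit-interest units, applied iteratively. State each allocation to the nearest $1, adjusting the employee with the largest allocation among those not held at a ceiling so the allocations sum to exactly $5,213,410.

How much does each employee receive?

Total profit-interest units = 35.
Unconstrained shares: Ibarra 2,830,136.86; Marchetti 595,818.29; Dube 1,489,545.71; Tam 297,909.14.
Capped: Dube ($864,000); residual $4,349,410 reallocated over remaining profit-interest units 25.
Remaining shares: Ibarra 3,305,551.60 → $3,305,552; Marchetti 695,905.60 → $695,906; Tam 347,952.80 → $347,953.
Rounding difference −$1 applied to Ibarra → $3,305,551.

Ibarra: $3,305,551 · Marchetti: $695,906 · Dube: $864,000 · Tam: $347,953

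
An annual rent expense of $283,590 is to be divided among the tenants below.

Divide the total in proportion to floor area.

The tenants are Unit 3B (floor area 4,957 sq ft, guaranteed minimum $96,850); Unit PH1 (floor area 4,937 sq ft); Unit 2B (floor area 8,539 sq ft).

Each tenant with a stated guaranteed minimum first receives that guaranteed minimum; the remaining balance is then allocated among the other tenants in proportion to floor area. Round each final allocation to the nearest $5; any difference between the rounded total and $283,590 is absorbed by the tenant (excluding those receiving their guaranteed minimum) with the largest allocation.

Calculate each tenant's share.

Guaranteed amounts: Unit 3B $96,850. Residual $186,740.
Residual split over remaining floor area 13,476: Unit PH1 68,413.13 → $68,415; Unit 2B 118,326.87 → $118,325.

Unit 3B: $96,850 | Unit PH1: $68,415 | Unit 2B: $118,325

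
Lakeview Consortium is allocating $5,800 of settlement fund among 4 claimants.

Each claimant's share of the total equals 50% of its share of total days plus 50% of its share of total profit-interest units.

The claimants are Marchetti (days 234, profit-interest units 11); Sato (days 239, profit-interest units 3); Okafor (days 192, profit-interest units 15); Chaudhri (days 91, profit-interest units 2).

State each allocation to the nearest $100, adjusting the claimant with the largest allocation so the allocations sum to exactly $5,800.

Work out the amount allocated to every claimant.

Marchetti: $1,900 | Sato: $1,200 | Okafor: $2,200 | Chaudhri: $500

Totals — days 756, profit-interest units 31.
Composite weights (50% days + 50% profit-interest units): Marchetti 0.3322; Sato 0.2065; Okafor 0.3689; Chaudhri 0.0924.
Unrounded shares: Marchetti 1,926.65; Sato 1,197.44; Okafor 2,139.73; Chaudhri 536.17.
After rounding ($100): Marchetti $1,900; Sato $1,200; Okafor $2,100; Chaudhri $500. Sum = $5,700.
Difference $5,800 − $5,700 = +$100 applied to largest allocation (Okafor): Okafor becomes $2,200.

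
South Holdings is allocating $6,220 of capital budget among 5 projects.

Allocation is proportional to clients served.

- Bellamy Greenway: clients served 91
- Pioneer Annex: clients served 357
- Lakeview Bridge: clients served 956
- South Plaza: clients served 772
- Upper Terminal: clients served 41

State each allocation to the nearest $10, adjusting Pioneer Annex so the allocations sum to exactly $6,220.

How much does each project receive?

Total clients served = 2,217.
Pro-rata amounts: Bellamy Greenway 91/2,217 × $6,220 = 255.31; Pioneer Annex 357/2,217 × $6,220 = 1,001.60; Lakeview Bridge 956/2,217 × $6,220 = 2,682.15; South Plaza 772/2,217 × $6,220 = 2,165.92; Upper Terminal 41/2,217 × $6,220 = 115.03.
Rounded to nearest $10: Bellamy Greenway $260; Pioneer Annex $1,000; Lakeview Bridge $2,680; South Plaza $2,170; Upper Terminal $120. Sum = $6,230.
Difference $6,220 − $6,230 = −$10 applied to Pioneer Annex: Pioneer Annex becomes $990.

Bellamy Greenway: $260; Pioneer Annex: $990; Lakeview Bridge: $2,680; South Plaza: $2,170; Upper Terminal: $120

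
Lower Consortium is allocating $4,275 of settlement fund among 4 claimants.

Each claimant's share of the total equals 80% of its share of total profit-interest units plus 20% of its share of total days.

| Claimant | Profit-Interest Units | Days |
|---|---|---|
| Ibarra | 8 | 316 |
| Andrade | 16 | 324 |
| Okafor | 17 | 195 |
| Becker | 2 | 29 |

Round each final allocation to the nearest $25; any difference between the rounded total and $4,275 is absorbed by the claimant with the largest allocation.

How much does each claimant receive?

Totals — profit-interest units 43, days 864.
Composite weights (80% profit-interest units + 20% days): Ibarra 0.2220; Andrade 0.3727; Okafor 0.3614; Becker 0.0439.
Unrounded shares: Ibarra 948.99; Andrade 1,593.18; Okafor 1,545.06; Becker 187.77.
Rounded to nearest $25: Ibarra $950; Andrade $1,600; Okafor $1,550; Becker $200. Sum = $4,300.
Difference $4,275 − $4,300 = −$25 applied to largest allocation (Andrade): Andrade becomes $1,575.

Ibarra: $950; Andrade: $1,575; Okafor: $1,550; Becker: $200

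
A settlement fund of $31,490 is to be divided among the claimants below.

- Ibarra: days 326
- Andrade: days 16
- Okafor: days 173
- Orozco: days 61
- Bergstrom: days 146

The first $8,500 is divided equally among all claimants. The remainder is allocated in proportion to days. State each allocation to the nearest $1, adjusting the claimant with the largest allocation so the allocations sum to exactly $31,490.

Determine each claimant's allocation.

Ibarra: $12,081; Andrade: $2,209; Okafor: $7,209; Orozco: $3,642; Bergstrom: $6,349

Equal tier: $8,500 ÷ 5 = $1,700 apiece.
Remainder $22,990 by days (total 722): Ibarra 10,380.53 → $10,381; Andrade 509.47 → $509; Okafor 5,508.68 → $5,509; Orozco 1,942.37 → $1,942; Bergstrom 4,648.95 → $4,649.
Totals: Ibarra $1,700 + $10,381 = $12,081; Andrade $1,700 + $509 = $2,209; Okafor $1,700 + $5,509 = $7,209; Orozco $1,700 + $1,942 = $3,642; Bergstrom $1,700 + $4,649 = $6,349.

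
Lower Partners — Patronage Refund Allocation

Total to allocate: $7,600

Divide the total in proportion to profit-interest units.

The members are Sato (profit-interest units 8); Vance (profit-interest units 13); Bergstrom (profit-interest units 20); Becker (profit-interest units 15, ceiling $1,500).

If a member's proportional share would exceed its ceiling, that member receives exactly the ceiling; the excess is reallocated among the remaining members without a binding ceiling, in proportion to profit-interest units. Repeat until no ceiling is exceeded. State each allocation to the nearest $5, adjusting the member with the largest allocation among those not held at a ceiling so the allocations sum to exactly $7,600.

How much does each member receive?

Sato: $1,190 · Vance: $1,935 · Bergstrom: $2,975 · Becker: $1,500

Profit-interest units total: 56.
Pro-rata shares before constraints: Sato 1,085.71; Vance 1,764.29; Bergstrom 2,714.29; Becker 2,035.71.
Cap binds for Becker ($1,500); residual $6,100 reallocated over remaining profit-interest units 41.
Redistributed shares: Sato 1,190.24 → $1,190; Vance 1,934.15 → $1,935; Bergstrom 2,975.61 → $2,975.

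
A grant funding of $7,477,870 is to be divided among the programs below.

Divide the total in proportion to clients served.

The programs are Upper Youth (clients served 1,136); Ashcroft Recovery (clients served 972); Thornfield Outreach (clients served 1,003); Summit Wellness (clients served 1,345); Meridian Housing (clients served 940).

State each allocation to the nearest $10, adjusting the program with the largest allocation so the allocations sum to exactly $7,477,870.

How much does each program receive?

Combined clients served = 5,396.
Unrounded shares: Upper Youth 1,136/5,396 × $7,477,870 = 1,574,288.42; Ashcroft Recovery 972/5,396 × $7,477,870 = 1,347,014.39; Thornfield Outreach 1,003/5,396 × $7,477,870 = 1,389,974.72; Summit Wellness 1,345/5,396 × $7,477,870 = 1,863,924.23; Meridian Housing 940/5,396 × $7,477,870 = 1,302,668.24.
Rounded to nearest $10: Upper Youth $1,574,290; Ashcroft Recovery $1,347,010; Thornfield Outreach $1,389,970; Summit Wellness $1,863,920; Meridian Housing $1,302,670. Sum = $7,477,860.
Difference $7,477,870 − $7,477,860 = +$10 applied to largest allocation (Summit Wellness): Summit Wellness becomes $1,863,930.

Upper Youth: $1,574,290; Ashcroft Recovery: $1,347,010; Thornfield Outreach: $1,389,970; Summit Wellness: $1,863,930; Meridian Housing: $1,302,670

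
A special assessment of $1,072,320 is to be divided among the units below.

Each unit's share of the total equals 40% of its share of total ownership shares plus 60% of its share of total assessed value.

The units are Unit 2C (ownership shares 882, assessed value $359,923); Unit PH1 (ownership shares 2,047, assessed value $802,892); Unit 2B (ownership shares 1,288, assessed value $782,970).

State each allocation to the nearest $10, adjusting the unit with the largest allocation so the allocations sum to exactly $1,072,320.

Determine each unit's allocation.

Ownership shares total 4,217; assessed value total 1,945,785.
Composite weights (40% ownership shares + 60% assessed value): Unit 2C 0.1946; Unit PH1 0.4417; Unit 2B 0.3636.
Pro-rata amounts: Unit 2C 208,723.67; Unit PH1 473,692.33; Unit 2B 389,904.00.
Rounded to nearest $10: Unit 2C $208,720; Unit PH1 $473,690; Unit 2B $389,900. Sum = $1,072,310.
Difference $1,072,320 − $1,072,310 = +$10 applied to largest allocation (Unit PH1): Unit PH1 becomes $473,700.

Unit 2C: $208,720 | Unit PH1: $473,700 | Unit 2B: $389,900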